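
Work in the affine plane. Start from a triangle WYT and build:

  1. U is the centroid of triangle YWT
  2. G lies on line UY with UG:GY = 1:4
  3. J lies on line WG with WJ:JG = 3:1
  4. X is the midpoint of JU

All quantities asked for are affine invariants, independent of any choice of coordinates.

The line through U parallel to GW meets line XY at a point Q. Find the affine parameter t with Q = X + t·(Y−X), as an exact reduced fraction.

t = -1/9

Set W = (0, 0), Y = (1, 0), T = (0, 1); any affine frame gives the same invariant.
1. U is the centroid of triangle YWT ⇒ U = (1/3, 1/3)
2. G lies on line UY with UG:GY = 1:4 ⇒ G = (7/15, 4/15)
3. J lies on line WG with WJ:JG = 3:1 ⇒ J = (7/20, 1/5)
4. X is the midpoint of JU ⇒ X = (41/120, 4/15)
through U parallel to GW: direction (-7/15, -4/15); meets XY at Q = (29/108, 8/27)
Q = X + t·(Y−X) with t = -1/9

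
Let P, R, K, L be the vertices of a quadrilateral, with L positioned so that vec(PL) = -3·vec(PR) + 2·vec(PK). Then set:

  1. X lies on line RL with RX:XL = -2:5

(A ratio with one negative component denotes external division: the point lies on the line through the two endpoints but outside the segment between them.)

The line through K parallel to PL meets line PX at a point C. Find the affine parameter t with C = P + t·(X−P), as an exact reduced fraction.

t = 9/10

Set P = (0, 0), R = (1, 0), K = (0, 1), L = (-3, 2); any affine frame gives the same invariant.
1. X lies on line RL with RX:XL = -2:5 ⇒ X = (11/3, -4/3)
through K parallel to PL: direction (-3, 2); meets PX at C = (33/10, -6/5)
C = P + t·(X−P) with t = 9/10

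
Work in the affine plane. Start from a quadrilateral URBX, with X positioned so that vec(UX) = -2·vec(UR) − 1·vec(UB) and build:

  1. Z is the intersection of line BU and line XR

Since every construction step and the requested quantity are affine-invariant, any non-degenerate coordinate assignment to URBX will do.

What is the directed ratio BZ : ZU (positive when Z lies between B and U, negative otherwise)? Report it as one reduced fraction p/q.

BZ:ZU = -4

Choose coordinates U = (0, 0), R = (1, 0), B = (0, 1), X = (-2, -1).
1. Z is the intersection of line BU and line XR ⇒ Z = (0, -1/3)
Z = B + t·(U−B) with t = 4/3, so BZ:ZU = t:(1−t) = 4/3:-1/3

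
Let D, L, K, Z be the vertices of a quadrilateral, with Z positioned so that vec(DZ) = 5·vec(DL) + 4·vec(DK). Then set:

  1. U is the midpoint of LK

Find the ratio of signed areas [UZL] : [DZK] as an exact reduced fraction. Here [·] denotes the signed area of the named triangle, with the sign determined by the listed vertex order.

Assign D = (0, 0), L = (1, 0), K = (0, 1), Z = (5, 4) — the answer is frame-independent, so this choice is without loss of generality.
1. U is the midpoint of LK ⇒ U = (1/2, 1/2)
2·[UZL] = -4, 2·[DZK] = 5
[UZL]:[DZK] = -4:5 = -4/5

[UZL]:[DZK] = -4/5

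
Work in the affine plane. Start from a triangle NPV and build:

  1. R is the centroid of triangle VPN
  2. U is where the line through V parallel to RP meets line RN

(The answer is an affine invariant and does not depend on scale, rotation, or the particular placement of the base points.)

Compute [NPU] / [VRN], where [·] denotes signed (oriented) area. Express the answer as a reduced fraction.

[NPU]:[VRN] = -2

Work in coordinates with N = (0, 0), P = (1, 0), V = (0, 1).
1. R is the centroid of triangle VPN ⇒ R = (1/3, 1/3)
2. U is where the line through V parallel to RP meets line RN ⇒ U = (2/3, 2/3)
2·[NPU] = 2/3, 2·[VRN] = -1/3
[NPU]:[VRN] = 2/3:-1/3 = -2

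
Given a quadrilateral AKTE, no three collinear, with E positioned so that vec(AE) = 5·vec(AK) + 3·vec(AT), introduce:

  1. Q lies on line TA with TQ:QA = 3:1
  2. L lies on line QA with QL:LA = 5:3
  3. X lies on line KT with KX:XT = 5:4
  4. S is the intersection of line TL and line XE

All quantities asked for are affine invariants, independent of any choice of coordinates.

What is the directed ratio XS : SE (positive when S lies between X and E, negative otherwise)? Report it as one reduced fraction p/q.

Choose coordinates A = (0, 0), K = (1, 0), T = (0, 1), E = (5, 3).
1. Q lies on line TA with TQ:QA = 3:1 ⇒ Q = (0, 1/4)
2. L lies on line QA with QL:LA = 5:3 ⇒ L = (0, 3/32)
3. X lies on line KT with KX:XT = 5:4 ⇒ X = (4/9, 5/9)
4. S is the intersection of line TL and line XE ⇒ S = (0, 13/41)
S = X + t·(E−X) with t = -4/41, so XS:SE = t:(1−t) = -4/41:45/41

XS:SE = -4/45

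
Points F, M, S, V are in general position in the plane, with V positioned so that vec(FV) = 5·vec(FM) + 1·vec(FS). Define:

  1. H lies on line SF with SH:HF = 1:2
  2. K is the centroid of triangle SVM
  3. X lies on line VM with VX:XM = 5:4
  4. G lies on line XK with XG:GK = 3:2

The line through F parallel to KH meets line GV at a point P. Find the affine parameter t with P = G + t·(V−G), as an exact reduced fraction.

t = -26/19

Work in coordinates with F = (0, 0), M = (1, 0), S = (0, 1), V = (5, 1).
1. H lies on line SF with SH:HF = 1:2 ⇒ H = (0, 2/3)
2. K is the centroid of triangle SVM ⇒ K = (2, 2/3)
3. X lies on line VM with VX:XM = 5:4 ⇒ X = (25/9, 4/9)
4. G lies on line XK with XG:GK = 3:2 ⇒ G = (104/45, 26/45)
through F parallel to KH: direction (-2, 0); meets GV at P = (-26/19, 0)
P = G + t·(V−G) with t = -26/19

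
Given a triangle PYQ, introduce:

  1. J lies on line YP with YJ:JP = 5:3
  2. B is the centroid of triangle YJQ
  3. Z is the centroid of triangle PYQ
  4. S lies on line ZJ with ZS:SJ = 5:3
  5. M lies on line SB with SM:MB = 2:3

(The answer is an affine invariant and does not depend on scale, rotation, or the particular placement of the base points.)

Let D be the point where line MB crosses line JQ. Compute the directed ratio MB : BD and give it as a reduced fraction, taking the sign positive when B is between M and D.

MB:BD = -51/100

Set P = (0, 0), Y = (1, 0), Q = (0, 1); any affine frame gives the same invariant.
1. J lies on line YP with YJ:JP = 5:3 ⇒ J = (3/8, 0)
2. B is the centroid of triangle YJQ ⇒ B = (11/24, 1/3)
3. Z is the centroid of triangle PYQ ⇒ Z = (1/3, 1/3)
4. S lies on line ZJ with ZS:SJ = 5:3 ⇒ S = (23/64, 1/8)
5. M lies on line SB with SM:MB = 2:3 ⇒ M = (383/960, 5/24)
line MB meets JQ at D = (93/272, 3/34)
B = M + t·(D−M) with t = -51/49, so MB:BD = -51/49:100/49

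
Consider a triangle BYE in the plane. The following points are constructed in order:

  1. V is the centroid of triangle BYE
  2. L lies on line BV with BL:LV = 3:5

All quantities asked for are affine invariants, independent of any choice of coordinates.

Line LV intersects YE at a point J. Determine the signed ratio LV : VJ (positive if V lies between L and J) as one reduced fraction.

Work in coordinates with B = (0, 0), Y = (1, 0), E = (0, 1).
1. V is the centroid of triangle BYE ⇒ V = (1/3, 1/3)
2. L lies on line BV with BL:LV = 3:5 ⇒ L = (1/8, 1/8)
line LV meets YE at J = (1/2, 1/2)
V = L + t·(J−L) with t = 5/9, so LV:VJ = 5/9:4/9

LV:VJ = 5/4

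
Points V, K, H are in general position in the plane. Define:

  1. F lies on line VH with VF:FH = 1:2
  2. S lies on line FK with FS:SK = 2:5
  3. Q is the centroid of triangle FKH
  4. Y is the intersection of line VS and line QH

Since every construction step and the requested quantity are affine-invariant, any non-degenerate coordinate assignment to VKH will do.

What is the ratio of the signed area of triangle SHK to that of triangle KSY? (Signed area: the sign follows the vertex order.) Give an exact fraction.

Choose coordinates V = (0, 0), K = (1, 0), H = (0, 1).
1. F lies on line VH with VF:FH = 1:2 ⇒ F = (0, 1/3)
2. S lies on line FK with FS:SK = 2:5 ⇒ S = (2/7, 5/21)
3. Q is the centroid of triangle FKH ⇒ Q = (1/3, 4/9)
4. Y is the intersection of line VS and line QH ⇒ Y = (2/5, 1/3)
2·[SHK] = -10/21, 2·[KSY] = -2/21
[SHK]:[KSY] = -10/21:-2/21 = 5

[SHK]:[KSY] = 5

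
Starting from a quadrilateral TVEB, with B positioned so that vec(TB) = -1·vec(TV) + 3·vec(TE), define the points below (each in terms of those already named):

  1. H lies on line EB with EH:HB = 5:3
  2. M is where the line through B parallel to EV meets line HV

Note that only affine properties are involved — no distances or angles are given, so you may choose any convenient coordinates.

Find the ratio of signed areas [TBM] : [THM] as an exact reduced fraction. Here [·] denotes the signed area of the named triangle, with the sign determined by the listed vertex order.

Work in coordinates with T = (0, 0), V = (1, 0), E = (0, 1), B = (-1, 3).
1. H lies on line EB with EH:HB = 5:3 ⇒ H = (-5/8, 9/4)
2. M is where the line through B parallel to EV meets line HV ⇒ M = (-8/5, 18/5)
2·[TBM] = 6/5, 2·[THM] = 27/20
[TBM]:[THM] = 6/5:27/20 = 8/9

[TBM]:[THM] = 8/9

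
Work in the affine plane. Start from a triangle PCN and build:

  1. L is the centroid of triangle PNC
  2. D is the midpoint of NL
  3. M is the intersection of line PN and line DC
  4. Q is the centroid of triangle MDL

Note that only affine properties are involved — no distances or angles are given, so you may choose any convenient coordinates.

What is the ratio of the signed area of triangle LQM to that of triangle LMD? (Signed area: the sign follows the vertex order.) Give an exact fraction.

[LQM]:[LMD] = -1/3

Assign P = (0, 0), C = (1, 0), N = (0, 1) — the answer is frame-independent, so this choice is without loss of generality.
1. L is the centroid of triangle PNC ⇒ L = (1/3, 1/3)
2. D is the midpoint of NL ⇒ D = (1/6, 2/3)
3. M is the intersection of line PN and line DC ⇒ M = (0, 4/5)
4. Q is the centroid of triangle MDL ⇒ Q = (1/6, 3/5)
2·[LQM] = 1/90, 2·[LMD] = -1/30
[LQM]:[LMD] = 1/90:-1/30 = -1/3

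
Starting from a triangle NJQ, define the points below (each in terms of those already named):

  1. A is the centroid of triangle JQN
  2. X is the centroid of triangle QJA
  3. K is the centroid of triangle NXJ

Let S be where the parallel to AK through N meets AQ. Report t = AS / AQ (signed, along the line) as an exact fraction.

t = -3

Choose coordinates N = (0, 0), J = (1, 0), Q = (0, 1).
1. A is the centroid of triangle JQN ⇒ A = (1/3, 1/3)
2. X is the centroid of triangle QJA ⇒ X = (4/9, 4/9)
3. K is the centroid of triangle NXJ ⇒ K = (13/27, 4/27)
through N parallel to AK: direction (4/27, -5/27); meets AQ at S = (4/3, -5/3)
S = A + t·(Q−A) with t = -3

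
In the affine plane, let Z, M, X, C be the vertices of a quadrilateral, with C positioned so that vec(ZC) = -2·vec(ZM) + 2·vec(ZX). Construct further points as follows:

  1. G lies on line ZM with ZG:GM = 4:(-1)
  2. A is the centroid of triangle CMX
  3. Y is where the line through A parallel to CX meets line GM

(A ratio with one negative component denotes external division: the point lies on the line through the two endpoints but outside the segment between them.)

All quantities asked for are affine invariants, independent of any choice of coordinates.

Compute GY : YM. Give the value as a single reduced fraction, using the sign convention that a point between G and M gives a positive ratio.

GY:YM = -1/2

Choose coordinates Z = (0, 0), M = (1, 0), X = (0, 1), C = (-2, 2).
1. G lies on line ZM with ZG:GM = 4:(-1) ⇒ G = (4/3, 0)
2. A is the centroid of triangle CMX ⇒ A = (-1/3, 1)
3. Y is where the line through A parallel to CX meets line GM ⇒ Y = (5/3, 0)
Y = G + t·(M−G) with t = -1, so GY:YM = t:(1−t) = -1:2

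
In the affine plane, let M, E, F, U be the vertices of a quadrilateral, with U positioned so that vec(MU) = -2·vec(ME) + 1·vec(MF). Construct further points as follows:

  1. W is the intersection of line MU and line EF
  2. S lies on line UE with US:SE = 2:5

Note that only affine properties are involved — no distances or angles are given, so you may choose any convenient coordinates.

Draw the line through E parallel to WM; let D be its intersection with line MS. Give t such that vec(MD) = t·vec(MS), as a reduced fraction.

Choose coordinates M = (0, 0), E = (1, 0), F = (0, 1), U = (-2, 1).
1. W is the intersection of line MU and line EF ⇒ W = (2, -1)
2. S lies on line UE with US:SE = 2:5 ⇒ S = (-8/7, 5/7)
through E parallel to WM: direction (-2, 1); meets MS at D = (-4, 5/2)
D = M + t·(S−M) with t = 7/2

t = 7/2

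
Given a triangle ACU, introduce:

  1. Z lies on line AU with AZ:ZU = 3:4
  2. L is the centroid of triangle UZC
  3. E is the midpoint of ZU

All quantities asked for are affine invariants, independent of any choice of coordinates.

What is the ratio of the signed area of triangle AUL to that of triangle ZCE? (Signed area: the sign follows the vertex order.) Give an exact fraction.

[AUL]:[ZCE] = -7/6

Set A = (0, 0), C = (1, 0), U = (0, 1); any affine frame gives the same invariant.
1. Z lies on line AU with AZ:ZU = 3:4 ⇒ Z = (0, 3/7)
2. L is the centroid of triangle UZC ⇒ L = (1/3, 10/21)
3. E is the midpoint of ZU ⇒ E = (0, 5/7)
2·[AUL] = -1/3, 2·[ZCE] = 2/7
[AUL]:[ZCE] = -1/3:2/7 = -7/6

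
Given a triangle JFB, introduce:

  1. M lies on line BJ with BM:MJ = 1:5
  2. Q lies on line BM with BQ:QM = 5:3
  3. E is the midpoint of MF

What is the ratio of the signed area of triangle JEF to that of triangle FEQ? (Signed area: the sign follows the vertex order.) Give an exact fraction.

[JEF]:[FEQ] = 40/3

Choose coordinates J = (0, 0), F = (1, 0), B = (0, 1).
1. M lies on line BJ with BM:MJ = 1:5 ⇒ M = (0, 5/6)
2. Q lies on line BM with BQ:QM = 5:3 ⇒ Q = (0, 43/48)
3. E is the midpoint of MF ⇒ E = (1/2, 5/12)
2·[JEF] = -5/12, 2·[FEQ] = -1/32
[JEF]:[FEQ] = -5/12:-1/32 = 40/3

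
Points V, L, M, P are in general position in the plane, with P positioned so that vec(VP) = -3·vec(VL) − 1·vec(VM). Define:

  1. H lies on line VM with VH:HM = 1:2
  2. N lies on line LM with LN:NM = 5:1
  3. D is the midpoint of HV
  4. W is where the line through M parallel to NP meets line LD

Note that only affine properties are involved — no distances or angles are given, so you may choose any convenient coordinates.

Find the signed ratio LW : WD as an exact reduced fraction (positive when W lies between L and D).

Choose coordinates V = (0, 0), L = (1, 0), M = (0, 1), P = (-3, -1).
1. H lies on line VM with VH:HM = 1:2 ⇒ H = (0, 1/3)
2. N lies on line LM with LN:NM = 5:1 ⇒ N = (1/6, 5/6)
3. D is the midpoint of HV ⇒ D = (0, 1/6)
4. W is where the line through M parallel to NP meets line LD ⇒ W = (-19/17, 6/17)
W = L + t·(D−L) with t = 36/17, so LW:WD = t:(1−t) = 36/17:-19/17

LW:WD = -36/19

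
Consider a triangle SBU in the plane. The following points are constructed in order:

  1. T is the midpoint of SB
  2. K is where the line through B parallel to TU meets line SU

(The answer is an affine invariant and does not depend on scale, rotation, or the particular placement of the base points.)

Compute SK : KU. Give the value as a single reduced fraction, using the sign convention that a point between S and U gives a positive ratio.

SK:KU = -2

Work in coordinates with S = (0, 0), B = (1, 0), U = (0, 1).
1. T is the midpoint of SB ⇒ T = (1/2, 0)
2. K is where the line through B parallel to TU meets line SU ⇒ K = (0, 2)
K = S + t·(U−S) with t = 2, so SK:KU = t:(1−t) = 2:-1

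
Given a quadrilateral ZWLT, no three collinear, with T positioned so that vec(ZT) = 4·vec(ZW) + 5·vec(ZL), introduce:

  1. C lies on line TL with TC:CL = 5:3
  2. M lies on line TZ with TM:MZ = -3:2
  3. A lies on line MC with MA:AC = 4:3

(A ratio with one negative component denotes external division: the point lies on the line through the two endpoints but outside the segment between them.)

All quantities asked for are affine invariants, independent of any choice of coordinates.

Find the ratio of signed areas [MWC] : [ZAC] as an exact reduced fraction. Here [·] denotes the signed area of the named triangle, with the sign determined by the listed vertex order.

[MWC]:[ZAC] = -49/6

Choose coordinates Z = (0, 0), W = (1, 0), L = (0, 1), T = (4, 5).
1. C lies on line TL with TC:CL = 5:3 ⇒ C = (3/2, 5/2)
2. M lies on line TZ with TM:MZ = -3:2 ⇒ M = (-8, -10)
3. A lies on line MC with MA:AC = 4:3 ⇒ A = (-18/7, -20/7)
2·[MWC] = 35/2, 2·[ZAC] = -15/7
[MWC]:[ZAC] = 35/2:-15/7 = -49/6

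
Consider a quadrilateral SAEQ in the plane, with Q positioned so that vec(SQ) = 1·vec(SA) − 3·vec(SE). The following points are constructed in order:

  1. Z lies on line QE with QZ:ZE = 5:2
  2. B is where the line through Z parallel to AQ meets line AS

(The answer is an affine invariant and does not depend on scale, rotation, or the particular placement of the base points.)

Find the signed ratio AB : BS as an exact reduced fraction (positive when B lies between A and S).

Work in coordinates with S = (0, 0), A = (1, 0), E = (0, 1), Q = (1, -3).
1. Z lies on line QE with QZ:ZE = 5:2 ⇒ Z = (2/7, -1/7)
2. B is where the line through Z parallel to AQ meets line AS ⇒ B = (2/7, 0)
B = A + t·(S−A) with t = 5/7, so AB:BS = t:(1−t) = 5/7:2/7

AB:BS = 5/2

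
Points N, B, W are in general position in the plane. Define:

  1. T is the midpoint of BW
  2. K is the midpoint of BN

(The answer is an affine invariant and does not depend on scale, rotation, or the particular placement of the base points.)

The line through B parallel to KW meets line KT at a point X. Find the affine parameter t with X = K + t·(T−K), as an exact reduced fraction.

t = 2

Set N = (0, 0), B = (1, 0), W = (0, 1); any affine frame gives the same invariant.
1. T is the midpoint of BW ⇒ T = (1/2, 1/2)
2. K is the midpoint of BN ⇒ K = (1/2, 0)
through B parallel to KW: direction (-1/2, 1); meets KT at X = (1/2, 1)
X = K + t·(T−K) with t = 2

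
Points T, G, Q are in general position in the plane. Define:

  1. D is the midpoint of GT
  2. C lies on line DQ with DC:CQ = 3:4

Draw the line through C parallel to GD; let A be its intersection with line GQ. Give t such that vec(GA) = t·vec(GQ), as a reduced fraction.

Set T = (0, 0), G = (1, 0), Q = (0, 1); any affine frame gives the same invariant.
1. D is the midpoint of GT ⇒ D = (1/2, 0)
2. C lies on line DQ with DC:CQ = 3:4 ⇒ C = (2/7, 3/7)
through C parallel to GD: direction (-1/2, 0); meets GQ at A = (4/7, 3/7)
A = G + t·(Q−G) with t = 3/7

t = 3/7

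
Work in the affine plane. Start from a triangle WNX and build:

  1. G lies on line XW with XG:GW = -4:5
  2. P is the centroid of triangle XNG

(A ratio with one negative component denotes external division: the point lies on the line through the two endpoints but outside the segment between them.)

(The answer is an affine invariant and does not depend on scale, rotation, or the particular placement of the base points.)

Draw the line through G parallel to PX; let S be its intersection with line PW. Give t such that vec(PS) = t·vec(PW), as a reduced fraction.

Set W = (0, 0), N = (1, 0), X = (0, 1); any affine frame gives the same invariant.
1. G lies on line XW with XG:GW = -4:5 ⇒ G = (0, 5)
2. P is the centroid of triangle XNG ⇒ P = (1/3, 2)
through G parallel to PX: direction (-1/3, -1); meets PW at S = (5/3, 10)
S = P + t·(W−P) with t = -4

t = -4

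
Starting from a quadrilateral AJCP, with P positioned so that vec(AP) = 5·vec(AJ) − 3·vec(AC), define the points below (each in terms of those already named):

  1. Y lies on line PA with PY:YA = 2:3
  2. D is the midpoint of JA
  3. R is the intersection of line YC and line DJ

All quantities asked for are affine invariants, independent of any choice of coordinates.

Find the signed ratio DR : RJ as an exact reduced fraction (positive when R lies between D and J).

DR:RJ = -8

Choose coordinates A = (0, 0), J = (1, 0), C = (0, 1), P = (5, -3).
1. Y lies on line PA with PY:YA = 2:3 ⇒ Y = (3, -9/5)
2. D is the midpoint of JA ⇒ D = (1/2, 0)
3. R is the intersection of line YC and line DJ ⇒ R = (15/14, 0)
R = D + t·(J−D) with t = 8/7, so DR:RJ = t:(1−t) = 8/7:-1/7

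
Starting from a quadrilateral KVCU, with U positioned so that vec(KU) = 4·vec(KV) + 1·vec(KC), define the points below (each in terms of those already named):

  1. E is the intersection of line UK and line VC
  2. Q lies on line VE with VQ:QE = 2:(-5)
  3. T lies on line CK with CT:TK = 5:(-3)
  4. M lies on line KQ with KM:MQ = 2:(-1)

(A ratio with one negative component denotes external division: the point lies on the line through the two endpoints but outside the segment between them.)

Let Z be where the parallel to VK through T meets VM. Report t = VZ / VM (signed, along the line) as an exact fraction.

Work in coordinates with K = (0, 0), V = (1, 0), C = (0, 1), U = (4, 1).
1. E is the intersection of line UK and line VC ⇒ E = (4/5, 1/5)
2. Q lies on line VE with VQ:QE = 2:(-5) ⇒ Q = (17/15, -2/15)
3. T lies on line CK with CT:TK = 5:(-3) ⇒ T = (0, -3/2)
4. M lies on line KQ with KM:MQ = 2:(-1) ⇒ M = (34/15, -4/15)
through T parallel to VK: direction (-1, 0); meets VM at Z = (65/8, -3/2)
Z = V + t·(M−V) with t = 45/8

t = 45/8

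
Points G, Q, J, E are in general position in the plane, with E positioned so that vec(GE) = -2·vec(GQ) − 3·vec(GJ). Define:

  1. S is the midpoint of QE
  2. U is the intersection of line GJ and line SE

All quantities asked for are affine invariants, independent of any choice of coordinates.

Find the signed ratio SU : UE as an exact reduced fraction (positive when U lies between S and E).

SU:UE = -1/4

Choose coordinates G = (0, 0), Q = (1, 0), J = (0, 1), E = (-2, -3).
1. S is the midpoint of QE ⇒ S = (-1/2, -3/2)
2. U is the intersection of line GJ and line SE ⇒ U = (0, -1)
U = S + t·(E−S) with t = -1/3, so SU:UE = t:(1−t) = -1/3:4/3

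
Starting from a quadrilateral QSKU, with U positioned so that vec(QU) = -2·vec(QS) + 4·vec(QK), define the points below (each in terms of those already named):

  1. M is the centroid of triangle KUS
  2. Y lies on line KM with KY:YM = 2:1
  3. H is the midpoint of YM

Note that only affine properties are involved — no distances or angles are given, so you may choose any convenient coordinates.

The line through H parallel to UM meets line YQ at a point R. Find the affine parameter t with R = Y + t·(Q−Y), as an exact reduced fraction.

t = -1/34

Assign Q = (0, 0), S = (1, 0), K = (0, 1), U = (-2, 4) — the answer is frame-independent, so this choice is without loss of generality.
1. M is the centroid of triangle KUS ⇒ M = (-1/3, 5/3)
2. Y lies on line KM with KY:YM = 2:1 ⇒ Y = (-2/9, 13/9)
3. H is the midpoint of YM ⇒ H = (-5/18, 14/9)
through H parallel to UM: direction (5/3, -7/3); meets YQ at R = (-35/153, 455/306)
R = Y + t·(Q−Y) with t = -1/34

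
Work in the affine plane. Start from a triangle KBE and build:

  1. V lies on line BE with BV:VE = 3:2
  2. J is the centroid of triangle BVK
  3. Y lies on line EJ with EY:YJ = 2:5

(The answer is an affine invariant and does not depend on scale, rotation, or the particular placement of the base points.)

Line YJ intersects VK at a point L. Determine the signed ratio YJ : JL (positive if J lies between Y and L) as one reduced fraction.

Work in coordinates with K = (0, 0), B = (1, 0), E = (0, 1).
1. V lies on line BE with BV:VE = 3:2 ⇒ V = (2/5, 3/5)
2. J is the centroid of triangle BVK ⇒ J = (7/15, 1/5)
3. Y lies on line EJ with EY:YJ = 2:5 ⇒ Y = (2/15, 27/35)
line YJ meets VK at L = (14/45, 7/15)
J = Y + t·(L−Y) with t = 15/8, so YJ:JL = 15/8:-7/8

YJ:JL = -15/7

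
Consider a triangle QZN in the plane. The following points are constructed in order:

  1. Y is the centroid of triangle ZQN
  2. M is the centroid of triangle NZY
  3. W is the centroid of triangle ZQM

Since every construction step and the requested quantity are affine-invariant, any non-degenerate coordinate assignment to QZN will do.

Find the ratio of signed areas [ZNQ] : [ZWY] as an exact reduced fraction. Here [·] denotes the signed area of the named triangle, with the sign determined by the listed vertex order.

Work in coordinates with Q = (0, 0), Z = (1, 0), N = (0, 1).
1. Y is the centroid of triangle ZQN ⇒ Y = (1/3, 1/3)
2. M is the centroid of triangle NZY ⇒ M = (4/9, 4/9)
3. W is the centroid of triangle ZQM ⇒ W = (13/27, 4/27)
2·[ZNQ] = 1, 2·[ZWY] = -2/27
[ZNQ]:[ZWY] = 1:-2/27 = -27/2

[ZNQ]:[ZWY] = -27/2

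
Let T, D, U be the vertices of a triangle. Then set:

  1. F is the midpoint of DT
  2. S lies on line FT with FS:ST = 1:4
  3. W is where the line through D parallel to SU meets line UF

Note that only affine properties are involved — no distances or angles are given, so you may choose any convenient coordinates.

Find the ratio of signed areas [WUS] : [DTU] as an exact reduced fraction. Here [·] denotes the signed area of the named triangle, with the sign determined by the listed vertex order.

Assign T = (0, 0), D = (1, 0), U = (0, 1) — the answer is frame-independent, so this choice is without loss of generality.
1. F is the midpoint of DT ⇒ F = (1/2, 0)
2. S lies on line FT with FS:ST = 1:4 ⇒ S = (2/5, 0)
3. W is where the line through D parallel to SU meets line UF ⇒ W = (3, -5)
2·[WUS] = 3/5, 2·[DTU] = -1
[WUS]:[DTU] = 3/5:-1 = -3/5

[WUS]:[DTU] = -3/5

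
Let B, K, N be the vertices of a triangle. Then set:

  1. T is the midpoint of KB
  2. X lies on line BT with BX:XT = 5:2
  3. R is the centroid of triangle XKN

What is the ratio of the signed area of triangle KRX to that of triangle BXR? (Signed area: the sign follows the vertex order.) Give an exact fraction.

[KRX]:[BXR] = 9/5

Choose coordinates B = (0, 0), K = (1, 0), N = (0, 1).
1. T is the midpoint of KB ⇒ T = (1/2, 0)
2. X lies on line BT with BX:XT = 5:2 ⇒ X = (5/14, 0)
3. R is the centroid of triangle XKN ⇒ R = (19/42, 1/3)
2·[KRX] = 3/14, 2·[BXR] = 5/42
[KRX]:[BXR] = 3/14:5/42 = 9/5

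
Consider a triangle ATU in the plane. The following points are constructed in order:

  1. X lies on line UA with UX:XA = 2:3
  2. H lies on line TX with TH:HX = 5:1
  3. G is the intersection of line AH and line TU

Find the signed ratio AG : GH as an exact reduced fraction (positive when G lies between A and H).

AG:GH = -3

Choose coordinates A = (0, 0), T = (1, 0), U = (0, 1).
1. X lies on line UA with UX:XA = 2:3 ⇒ X = (0, 3/5)
2. H lies on line TX with TH:HX = 5:1 ⇒ H = (1/6, 1/2)
3. G is the intersection of line AH and line TU ⇒ G = (1/4, 3/4)
G = A + t·(H−A) with t = 3/2, so AG:GH = t:(1−t) = 3/2:-1/2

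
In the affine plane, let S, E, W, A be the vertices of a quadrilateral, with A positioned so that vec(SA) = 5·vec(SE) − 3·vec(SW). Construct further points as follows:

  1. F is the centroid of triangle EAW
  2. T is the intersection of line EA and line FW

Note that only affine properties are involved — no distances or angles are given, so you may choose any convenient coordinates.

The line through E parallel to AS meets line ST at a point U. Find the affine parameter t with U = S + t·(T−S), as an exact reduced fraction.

t = 2

Assign S = (0, 0), E = (1, 0), W = (0, 1), A = (5, -3) — the answer is frame-independent, so this choice is without loss of generality.
1. F is the centroid of triangle EAW ⇒ F = (2, -2/3)
2. T is the intersection of line EA and line FW ⇒ T = (3, -3/2)
through E parallel to AS: direction (-5, 3); meets ST at U = (6, -3)
U = S + t·(T−S) with t = 2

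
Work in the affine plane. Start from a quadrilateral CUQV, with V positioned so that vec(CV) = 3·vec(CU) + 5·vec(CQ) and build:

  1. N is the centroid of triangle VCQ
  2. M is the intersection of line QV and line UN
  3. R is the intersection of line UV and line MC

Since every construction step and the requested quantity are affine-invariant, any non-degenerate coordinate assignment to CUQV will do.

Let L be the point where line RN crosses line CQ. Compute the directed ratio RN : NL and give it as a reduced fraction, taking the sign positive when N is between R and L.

Assign C = (0, 0), U = (1, 0), Q = (0, 1), V = (3, 5) — the answer is frame-independent, so this choice is without loss of generality.
1. N is the centroid of triangle VCQ ⇒ N = (1, 2)
2. M is the intersection of line QV and line UN ⇒ M = (1, 7/3)
3. R is the intersection of line UV and line MC ⇒ R = (15, 35)
line RN meets CQ at L = (0, -5/14)
N = R + t·(L−R) with t = 14/15, so RN:NL = 14/15:1/15

RN:NL = 14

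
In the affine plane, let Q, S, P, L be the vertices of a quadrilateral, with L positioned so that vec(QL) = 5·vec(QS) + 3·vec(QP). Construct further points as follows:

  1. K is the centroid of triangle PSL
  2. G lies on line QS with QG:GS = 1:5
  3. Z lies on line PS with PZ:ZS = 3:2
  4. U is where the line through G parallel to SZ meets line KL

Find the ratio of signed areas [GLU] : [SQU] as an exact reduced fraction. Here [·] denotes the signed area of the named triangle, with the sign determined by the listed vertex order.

[GLU]:[SQU] = -47/6

Choose coordinates Q = (0, 0), S = (1, 0), P = (0, 1), L = (5, 3).
1. K is the centroid of triangle PSL ⇒ K = (2, 4/3)
2. G lies on line QS with QG:GS = 1:5 ⇒ G = (1/6, 0)
3. Z lies on line PS with PZ:ZS = 3:2 ⇒ Z = (3/5, 2/5)
4. U is where the line through G parallel to SZ meets line KL ⇒ U = (-1/28, 17/84)
2·[GLU] = 799/504, 2·[SQU] = -17/84
[GLU]:[SQU] = 799/504:-17/84 = -47/6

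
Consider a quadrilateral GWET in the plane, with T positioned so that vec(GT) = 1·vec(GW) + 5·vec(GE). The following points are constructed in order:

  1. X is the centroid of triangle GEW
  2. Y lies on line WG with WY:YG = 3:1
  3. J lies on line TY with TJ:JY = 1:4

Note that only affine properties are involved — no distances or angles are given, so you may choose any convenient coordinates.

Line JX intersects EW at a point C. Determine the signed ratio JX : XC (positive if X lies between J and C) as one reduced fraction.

Set G = (0, 0), W = (1, 0), E = (0, 1), T = (1, 5); any affine frame gives the same invariant.
1. X is the centroid of triangle GEW ⇒ X = (1/3, 1/3)
2. Y lies on line WG with WY:YG = 3:1 ⇒ Y = (1/4, 0)
3. J lies on line TY with TJ:JY = 1:4 ⇒ J = (17/20, 4)
line JX meets EW at C = (94/251, 157/251)
X = J + t·(C−J) with t = 251/231, so JX:XC = 251/231:-20/231

JX:XC = -251/20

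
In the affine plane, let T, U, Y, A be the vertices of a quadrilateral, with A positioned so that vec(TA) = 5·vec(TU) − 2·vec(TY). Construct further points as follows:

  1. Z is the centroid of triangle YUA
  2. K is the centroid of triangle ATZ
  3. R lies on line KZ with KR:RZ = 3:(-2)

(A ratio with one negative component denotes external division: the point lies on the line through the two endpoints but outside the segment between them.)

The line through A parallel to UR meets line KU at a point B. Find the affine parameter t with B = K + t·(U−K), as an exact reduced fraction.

Set T = (0, 0), U = (1, 0), Y = (0, 1), A = (5, -2); any affine frame gives the same invariant.
1. Z is the centroid of triangle YUA ⇒ Z = (2, -1/3)
2. K is the centroid of triangle ATZ ⇒ K = (7/3, -7/9)
3. R lies on line KZ with KR:RZ = 3:(-2) ⇒ R = (4/3, 5/9)
through A parallel to UR: direction (1/3, 5/9); meets KU at B = (131/27, -182/81)
B = K + t·(U−K) with t = -17/9

t = -17/9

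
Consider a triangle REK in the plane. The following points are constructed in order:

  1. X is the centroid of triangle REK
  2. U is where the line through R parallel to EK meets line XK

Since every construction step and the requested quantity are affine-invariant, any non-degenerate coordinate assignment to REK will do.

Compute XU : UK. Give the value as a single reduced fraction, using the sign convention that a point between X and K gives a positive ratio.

Assign R = (0, 0), E = (1, 0), K = (0, 1) — the answer is frame-independent, so this choice is without loss of generality.
1. X is the centroid of triangle REK ⇒ X = (1/3, 1/3)
2. U is where the line through R parallel to EK meets line XK ⇒ U = (1, -1)
U = X + t·(K−X) with t = -2, so XU:UK = t:(1−t) = -2:3

XU:UK = -2/3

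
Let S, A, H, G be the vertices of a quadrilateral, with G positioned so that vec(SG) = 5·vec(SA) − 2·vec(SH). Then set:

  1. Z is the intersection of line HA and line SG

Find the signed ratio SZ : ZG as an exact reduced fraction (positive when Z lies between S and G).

Choose coordinates S = (0, 0), A = (1, 0), H = (0, 1), G = (5, -2).
1. Z is the intersection of line HA and line SG ⇒ Z = (5/3, -2/3)
Z = S + t·(G−S) with t = 1/3, so SZ:ZG = t:(1−t) = 1/3:2/3

SZ:ZG = 1/2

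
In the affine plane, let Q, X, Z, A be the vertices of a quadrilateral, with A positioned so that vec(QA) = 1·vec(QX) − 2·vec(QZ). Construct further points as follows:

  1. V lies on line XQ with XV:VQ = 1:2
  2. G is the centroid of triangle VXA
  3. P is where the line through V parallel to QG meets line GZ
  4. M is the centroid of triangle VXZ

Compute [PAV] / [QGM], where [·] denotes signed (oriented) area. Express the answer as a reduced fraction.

[PAV]:[QGM] = 7/12

Assign Q = (0, 0), X = (1, 0), Z = (0, 1), A = (1, -2) — the answer is frame-independent, so this choice is without loss of generality.
1. V lies on line XQ with XV:VQ = 1:2 ⇒ V = (2/3, 0)
2. G is the centroid of triangle VXA ⇒ G = (8/9, -2/3)
3. P is where the line through V parallel to QG meets line GZ ⇒ P = (4/9, 1/6)
4. M is the centroid of triangle VXZ ⇒ M = (5/9, 1/3)
2·[PAV] = 7/18, 2·[QGM] = 2/3
[PAV]:[QGM] = 7/18:2/3 = 7/12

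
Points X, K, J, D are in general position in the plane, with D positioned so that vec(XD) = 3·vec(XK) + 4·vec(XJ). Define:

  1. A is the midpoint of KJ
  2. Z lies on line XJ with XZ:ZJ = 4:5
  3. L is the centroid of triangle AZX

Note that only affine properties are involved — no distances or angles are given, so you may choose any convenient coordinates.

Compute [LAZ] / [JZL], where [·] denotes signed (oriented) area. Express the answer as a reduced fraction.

[LAZ]:[JZL] = 4/5

Assign X = (0, 0), K = (1, 0), J = (0, 1), D = (3, 4) — the answer is frame-independent, so this choice is without loss of generality.
1. A is the midpoint of KJ ⇒ A = (1/2, 1/2)
2. Z lies on line XJ with XZ:ZJ = 4:5 ⇒ Z = (0, 4/9)
3. L is the centroid of triangle AZX ⇒ L = (1/6, 17/54)
2·[LAZ] = 2/27, 2·[JZL] = 5/54
[LAZ]:[JZL] = 2/27:5/54 = 4/5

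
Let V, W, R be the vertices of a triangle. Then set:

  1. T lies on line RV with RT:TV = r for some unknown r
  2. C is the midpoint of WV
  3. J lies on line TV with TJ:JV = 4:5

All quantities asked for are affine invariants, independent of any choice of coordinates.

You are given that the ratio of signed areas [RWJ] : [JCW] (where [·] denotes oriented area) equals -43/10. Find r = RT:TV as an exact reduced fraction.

r = 3/4

Choose coordinates V = (0, 0), W = (1, 0), R = (0, 1).
1. With RT:TV = r, write λ = r/(r+1) so T = R + λ·(V−R); T is affine-linear in λ
2. C is the midpoint of WV ⇒ C = (1/2, 0)
3. J lies on line TV with TJ:JV = 4:5 ⇒ J is an affine combination of earlier points and hence also affine-linear in λ
Every point depending on T is an affine combination of T and λ-independent points, so each such coordinate is linear in λ; the λ² term in each signed area is a multiple of (V−R)×(V−R) = 0, so 2·[RWJ] and 2·[JCW] are each linear in λ. Evaluating at λ=0 and λ=1:
  2·[RWJ] = -5/9·λ − 4/9,   2·[JCW] = -5/18·λ + 5/18
So [RWJ]:[JCW] = (-5/9·λ − 4/9) / (-5/18·λ + 5/18). Setting this equal to -43/10:
  -5/9·λ − 4/9 = -43/10·(-5/18·λ + 5/18)  ⇒  λ = 3/7
Then r = λ/(1−λ) = (3/7)/(4/7) = 3/4. Check: with r = 3/4, T = (0, 4/7) and [RWJ]:[JCW] = -43/10 as required.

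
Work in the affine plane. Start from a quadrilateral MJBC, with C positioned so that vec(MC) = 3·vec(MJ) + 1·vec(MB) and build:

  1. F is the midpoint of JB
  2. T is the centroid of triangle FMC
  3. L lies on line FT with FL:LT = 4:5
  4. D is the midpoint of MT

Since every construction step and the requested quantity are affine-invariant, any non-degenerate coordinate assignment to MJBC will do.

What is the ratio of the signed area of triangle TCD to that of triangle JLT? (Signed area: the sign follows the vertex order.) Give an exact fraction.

[TCD]:[JLT] = 9/10

Choose coordinates M = (0, 0), J = (1, 0), B = (0, 1), C = (3, 1).
1. F is the midpoint of JB ⇒ F = (1/2, 1/2)
2. T is the centroid of triangle FMC ⇒ T = (7/6, 1/2)
3. L lies on line FT with FL:LT = 4:5 ⇒ L = (43/54, 1/2)
4. D is the midpoint of MT ⇒ D = (7/12, 1/4)
2·[TCD] = -1/6, 2·[JLT] = -5/27
[TCD]:[JLT] = -1/6:-5/27 = 9/10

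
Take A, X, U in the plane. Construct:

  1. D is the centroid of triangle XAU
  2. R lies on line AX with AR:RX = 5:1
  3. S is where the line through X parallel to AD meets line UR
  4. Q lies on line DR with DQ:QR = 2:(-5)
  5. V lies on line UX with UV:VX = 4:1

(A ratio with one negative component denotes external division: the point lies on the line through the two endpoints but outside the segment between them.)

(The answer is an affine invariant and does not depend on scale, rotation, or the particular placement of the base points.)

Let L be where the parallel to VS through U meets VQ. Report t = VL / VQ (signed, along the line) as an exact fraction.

Assign A = (0, 0), X = (1, 0), U = (0, 1) — the answer is frame-independent, so this choice is without loss of generality.
1. D is the centroid of triangle XAU ⇒ D = (1/3, 1/3)
2. R lies on line AX with AR:RX = 5:1 ⇒ R = (5/6, 0)
3. S is where the line through X parallel to AD meets line UR ⇒ S = (10/11, -1/11)
4. Q lies on line DR with DQ:QR = 2:(-5) ⇒ Q = (0, 5/9)
5. V lies on line UX with UV:VX = 4:1 ⇒ V = (4/5, 1/5)
through U parallel to VS: direction (6/55, -16/55); meets VQ at L = (1/5, 7/15)
L = V + t·(Q−V) with t = 3/4

t = 3/4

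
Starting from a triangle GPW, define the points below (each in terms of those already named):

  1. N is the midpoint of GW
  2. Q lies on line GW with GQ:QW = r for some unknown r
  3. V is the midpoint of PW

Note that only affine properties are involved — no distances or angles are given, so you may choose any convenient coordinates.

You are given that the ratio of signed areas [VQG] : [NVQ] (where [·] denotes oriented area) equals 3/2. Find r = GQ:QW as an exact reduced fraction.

Choose coordinates G = (0, 0), P = (1, 0), W = (0, 1).
1. N is the midpoint of GW ⇒ N = (0, 1/2)
2. With GQ:QW = r, write λ = r/(r+1) so Q = G + λ·(W−G); Q is affine-linear in λ
3. V is the midpoint of PW ⇒ V = (1/2, 1/2)
Every point depending on Q is an affine combination of Q and λ-independent points, so each such coordinate is linear in λ; the λ² term in each signed area is a multiple of (W−G)×(W−G) = 0, so 2·[VQG] and 2·[NVQ] are each linear in λ. Evaluating at λ=0 and λ=1:
  2·[VQG] = 1/2·λ,   2·[NVQ] = 1/2·λ − 1/4
So [VQG]:[NVQ] = (1/2·λ) / (1/2·λ − 1/4). Setting this equal to 3/2:
  1/2·λ = 3/2·(1/2·λ − 1/4)  ⇒  λ = 3/2
Then r = λ/(1−λ) = (3/2)/(-1/2) = -3. Check: with r = -3, Q = (0, 3/2) and [VQG]:[NVQ] = 3/2 as required.

r = -3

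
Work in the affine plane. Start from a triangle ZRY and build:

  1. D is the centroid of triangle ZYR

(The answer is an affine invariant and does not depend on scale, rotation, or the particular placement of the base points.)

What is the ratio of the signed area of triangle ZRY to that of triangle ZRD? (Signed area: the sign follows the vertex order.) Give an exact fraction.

[ZRY]:[ZRD] = 3

Assign Z = (0, 0), R = (1, 0), Y = (0, 1) — the answer is frame-independent, so this choice is without loss of generality.
1. D is the centroid of triangle ZYR ⇒ D = (1/3, 1/3)
2·[ZRY] = 1, 2·[ZRD] = 1/3
[ZRY]:[ZRD] = 1:1/3 = 3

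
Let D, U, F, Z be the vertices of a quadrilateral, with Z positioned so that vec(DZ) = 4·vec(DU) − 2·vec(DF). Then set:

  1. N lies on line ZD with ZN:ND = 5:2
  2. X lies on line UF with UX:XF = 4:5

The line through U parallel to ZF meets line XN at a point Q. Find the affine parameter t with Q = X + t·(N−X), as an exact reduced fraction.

t = 28/145

Choose coordinates D = (0, 0), U = (1, 0), F = (0, 1), Z = (4, -2).
1. N lies on line ZD with ZN:ND = 5:2 ⇒ N = (8/7, -4/7)
2. X lies on line UF with UX:XF = 4:5 ⇒ X = (5/9, 4/9)
through U parallel to ZF: direction (-4, 3); meets XN at Q = (97/145, 36/145)
Q = X + t·(N−X) with t = 28/145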